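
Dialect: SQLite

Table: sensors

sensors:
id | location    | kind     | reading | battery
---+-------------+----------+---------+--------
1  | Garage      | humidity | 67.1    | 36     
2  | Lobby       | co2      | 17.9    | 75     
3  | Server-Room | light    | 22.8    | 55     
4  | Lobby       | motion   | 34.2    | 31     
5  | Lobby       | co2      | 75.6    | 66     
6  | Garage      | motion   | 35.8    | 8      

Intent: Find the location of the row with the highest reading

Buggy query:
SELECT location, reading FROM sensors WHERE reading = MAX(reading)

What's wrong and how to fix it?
Bug: MAX(reading) is an aggregate and cannot be used directly in WHERE

Fix: Wrap MAX in a scalar subquery so WHERE compares against a single value

Corrected query:
SELECT location, reading FROM sensors WHERE reading = (SELECT MAX(reading) FROM sensors)

Result:
location | reading
---------+--------
Lobby    | 75.6   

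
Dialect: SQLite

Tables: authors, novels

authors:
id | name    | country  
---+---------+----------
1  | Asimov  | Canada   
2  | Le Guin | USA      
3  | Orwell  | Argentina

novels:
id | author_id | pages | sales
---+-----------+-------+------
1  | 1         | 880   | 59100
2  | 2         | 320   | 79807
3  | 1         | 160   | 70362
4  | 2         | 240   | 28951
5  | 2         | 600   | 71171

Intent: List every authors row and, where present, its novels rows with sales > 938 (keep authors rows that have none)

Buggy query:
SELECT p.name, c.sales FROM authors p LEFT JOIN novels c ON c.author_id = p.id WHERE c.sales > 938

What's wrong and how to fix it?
Bug: Filtering c.sales in WHERE discards the NULL rows produced by LEFT JOIN, turning it into an inner join

Fix: Move the right-table condition into the ON clause so unmatched parents are kept

Corrected query:
SELECT p.name, c.sales FROM authors p LEFT JOIN novels c ON c.author_id = p.id AND c.sales > 938

Result:
name    | sales
--------+------
Asimov  | 59100
Asimov  | 70362
Le Guin | 28951
Le Guin | 71171
Le Guin | 79807
Orwell  | NULL 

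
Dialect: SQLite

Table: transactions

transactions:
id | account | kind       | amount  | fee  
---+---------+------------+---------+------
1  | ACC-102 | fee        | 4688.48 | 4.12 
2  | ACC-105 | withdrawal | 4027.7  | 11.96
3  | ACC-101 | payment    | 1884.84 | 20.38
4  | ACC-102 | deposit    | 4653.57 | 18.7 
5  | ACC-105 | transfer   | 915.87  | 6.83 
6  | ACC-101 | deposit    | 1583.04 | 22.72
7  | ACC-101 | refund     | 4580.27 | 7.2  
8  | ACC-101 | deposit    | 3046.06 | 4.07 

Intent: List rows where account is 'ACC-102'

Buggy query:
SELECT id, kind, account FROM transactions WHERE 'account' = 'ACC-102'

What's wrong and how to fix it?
Bug: Single quotes denote string literals in SQL; the column name is being compared as a constant string

Fix: Reference the column as account without single quotes

Corrected query:
SELECT id, kind, account FROM transactions WHERE account = 'ACC-102'

Result:
id | kind    | account
---+---------+--------
1  | fee     | ACC-102
4  | deposit | ACC-102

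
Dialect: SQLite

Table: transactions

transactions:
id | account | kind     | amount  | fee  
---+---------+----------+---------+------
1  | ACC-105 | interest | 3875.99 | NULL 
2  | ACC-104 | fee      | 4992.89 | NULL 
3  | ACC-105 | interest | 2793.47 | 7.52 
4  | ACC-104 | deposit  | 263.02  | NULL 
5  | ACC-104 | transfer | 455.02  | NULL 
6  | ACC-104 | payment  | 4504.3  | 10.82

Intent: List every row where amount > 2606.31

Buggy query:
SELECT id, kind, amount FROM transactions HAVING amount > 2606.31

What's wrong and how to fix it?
Bug: This is a non-aggregate query (no GROUP BY, no aggregates), so in SQLite the HAVING clause is invalid here; a row-level condition belongs in WHERE

Fix: Replace HAVING with WHERE since the condition applies to individual rows

Corrected query:
SELECT id, kind, amount FROM transactions WHERE amount > 2606.31

Result:
id | kind     | amount 
---+----------+--------
1  | interest | 3875.99
2  | fee      | 4992.89
3  | interest | 2793.47
6  | payment  | 4504.3 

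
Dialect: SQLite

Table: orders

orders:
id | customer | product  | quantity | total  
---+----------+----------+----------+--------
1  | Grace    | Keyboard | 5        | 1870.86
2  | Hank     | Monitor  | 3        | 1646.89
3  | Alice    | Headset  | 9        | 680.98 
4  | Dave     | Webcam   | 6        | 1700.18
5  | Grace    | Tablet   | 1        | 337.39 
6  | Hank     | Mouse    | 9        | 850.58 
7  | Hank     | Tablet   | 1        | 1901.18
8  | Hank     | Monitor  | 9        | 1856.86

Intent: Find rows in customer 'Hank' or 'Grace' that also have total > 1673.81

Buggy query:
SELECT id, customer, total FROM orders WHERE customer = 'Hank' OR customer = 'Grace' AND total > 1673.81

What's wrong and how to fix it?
Bug: Without parentheses, AND is evaluated before OR, so the total filter only applies to the 'Grace' branch

Fix: Group the OR with parentheses (or use IN), then AND the threshold

Corrected query:
SELECT id, customer, total FROM orders WHERE (customer = 'Hank' OR customer = 'Grace') AND total > 1673.81

Result:
id | customer | total  
---+----------+--------
1  | Grace    | 1870.86
7  | Hank     | 1901.18
8  | Hank     | 1856.86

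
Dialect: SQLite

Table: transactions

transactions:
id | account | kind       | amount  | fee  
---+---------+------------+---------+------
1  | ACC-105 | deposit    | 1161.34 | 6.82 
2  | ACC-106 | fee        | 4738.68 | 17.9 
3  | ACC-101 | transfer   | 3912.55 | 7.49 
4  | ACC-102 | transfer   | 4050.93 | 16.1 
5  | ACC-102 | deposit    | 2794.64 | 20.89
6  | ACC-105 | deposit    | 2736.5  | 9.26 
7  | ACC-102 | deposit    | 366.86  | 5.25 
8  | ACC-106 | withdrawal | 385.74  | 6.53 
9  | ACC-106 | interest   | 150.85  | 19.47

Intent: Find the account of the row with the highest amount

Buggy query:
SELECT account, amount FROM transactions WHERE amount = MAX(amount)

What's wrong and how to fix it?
Bug: MAX(amount) is an aggregate and cannot be used directly in WHERE

Fix: Use a subquery: WHERE amount = (SELECT MAX(amount) FROM transactions)

Corrected query:
SELECT account, amount FROM transactions WHERE amount = (SELECT MAX(amount) FROM transactions)

Result:
account | amount 
--------+--------
ACC-106 | 4738.68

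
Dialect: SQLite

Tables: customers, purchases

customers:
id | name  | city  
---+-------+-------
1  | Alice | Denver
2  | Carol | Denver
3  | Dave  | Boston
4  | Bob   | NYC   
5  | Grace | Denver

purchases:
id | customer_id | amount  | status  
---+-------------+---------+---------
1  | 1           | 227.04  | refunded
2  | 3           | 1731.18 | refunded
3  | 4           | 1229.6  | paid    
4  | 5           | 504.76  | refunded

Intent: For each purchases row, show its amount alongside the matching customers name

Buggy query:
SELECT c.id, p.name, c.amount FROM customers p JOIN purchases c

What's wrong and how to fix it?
Bug: JOIN with no ON clause produces a cartesian product; every purchases row pairs with every customers row

Fix: Specify the join condition linking the foreign key to the parent id

Corrected query:
SELECT c.id, p.name, c.amount FROM customers p JOIN purchases c ON c.customer_id = p.id

Result:
id | name  | amount 
---+-------+--------
1  | Alice | 227.04 
2  | Dave  | 1731.18
3  | Bob   | 1229.6 
4  | Grace | 504.76 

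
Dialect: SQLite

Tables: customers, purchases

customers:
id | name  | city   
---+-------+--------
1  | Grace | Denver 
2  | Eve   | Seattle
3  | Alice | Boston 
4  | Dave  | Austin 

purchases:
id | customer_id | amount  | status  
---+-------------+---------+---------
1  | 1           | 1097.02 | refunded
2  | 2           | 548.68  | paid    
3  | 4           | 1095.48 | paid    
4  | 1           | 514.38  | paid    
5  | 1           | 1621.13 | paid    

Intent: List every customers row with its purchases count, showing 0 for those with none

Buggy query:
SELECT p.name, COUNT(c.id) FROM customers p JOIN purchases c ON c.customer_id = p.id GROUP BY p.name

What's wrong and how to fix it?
Bug: INNER JOIN drops customers rows that have no matching purchases rows

Fix: Switch to LEFT JOIN to retain unmatched parent rows

Corrected query:
SELECT p.name, COUNT(c.id) FROM customers p LEFT JOIN purchases c ON c.customer_id = p.id GROUP BY p.name

Result:
name  | COUNT(c.id)
------+------------
Alice | 0          
Dave  | 1          
Eve   | 1          
Grace | 3          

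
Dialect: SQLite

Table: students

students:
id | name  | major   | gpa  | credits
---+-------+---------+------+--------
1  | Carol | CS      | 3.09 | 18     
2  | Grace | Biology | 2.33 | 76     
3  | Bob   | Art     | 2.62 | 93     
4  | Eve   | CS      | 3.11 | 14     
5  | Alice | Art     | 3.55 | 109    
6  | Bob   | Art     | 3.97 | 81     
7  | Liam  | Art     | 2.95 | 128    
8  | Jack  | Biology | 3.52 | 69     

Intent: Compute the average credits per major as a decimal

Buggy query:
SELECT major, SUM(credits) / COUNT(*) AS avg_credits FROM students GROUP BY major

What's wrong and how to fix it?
Bug: SUM(credits) and COUNT(*) are both integers; the division truncates the fractional part

Fix: Cast one side to REAL so the division keeps the fractional part

Corrected query:
SELECT major, SUM(credits) * 1.0 / COUNT(*) AS avg_credits FROM students GROUP BY major

Result:
major   | avg_credits
--------+------------
Art     | 102.75     
Biology | 72.5       
CS      | 16         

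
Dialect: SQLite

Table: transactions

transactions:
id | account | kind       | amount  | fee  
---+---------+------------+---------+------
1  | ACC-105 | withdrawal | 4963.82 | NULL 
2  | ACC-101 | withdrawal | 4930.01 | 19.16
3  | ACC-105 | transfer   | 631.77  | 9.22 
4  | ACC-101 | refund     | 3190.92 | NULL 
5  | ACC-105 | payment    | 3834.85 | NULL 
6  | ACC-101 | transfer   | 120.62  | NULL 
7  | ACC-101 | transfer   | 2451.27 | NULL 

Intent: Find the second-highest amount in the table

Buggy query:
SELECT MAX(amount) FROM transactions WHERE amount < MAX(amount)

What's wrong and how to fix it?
Bug: MAX(amount) on the right of the comparison is an aggregate-in-WHERE error

Fix: Put the inner MAX in a scalar subquery

Corrected query:
SELECT MAX(amount) FROM transactions WHERE amount < (SELECT MAX(amount) FROM transactions)

Result:
MAX(amount)
-----------
4930.01    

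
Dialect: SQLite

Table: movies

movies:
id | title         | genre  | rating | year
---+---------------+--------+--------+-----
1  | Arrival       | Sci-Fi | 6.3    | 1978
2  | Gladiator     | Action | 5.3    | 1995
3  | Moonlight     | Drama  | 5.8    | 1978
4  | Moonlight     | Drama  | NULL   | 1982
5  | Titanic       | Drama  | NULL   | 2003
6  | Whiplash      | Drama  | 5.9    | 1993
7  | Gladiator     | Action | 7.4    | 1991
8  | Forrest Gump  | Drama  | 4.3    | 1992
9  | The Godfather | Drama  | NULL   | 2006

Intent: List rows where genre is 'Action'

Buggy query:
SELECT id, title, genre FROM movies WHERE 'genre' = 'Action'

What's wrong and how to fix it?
Bug: 'genre' in single quotes is a string literal, not the column; the comparison is literal-vs-literal and never true

Fix: Remove the quotes around the column name (or use double quotes for an identifier)

Corrected query:
SELECT id, title, genre FROM movies WHERE genre = 'Action'

Result:
id | title     | genre 
---+-----------+-------
2  | Gladiator | Action
7  | Gladiator | Action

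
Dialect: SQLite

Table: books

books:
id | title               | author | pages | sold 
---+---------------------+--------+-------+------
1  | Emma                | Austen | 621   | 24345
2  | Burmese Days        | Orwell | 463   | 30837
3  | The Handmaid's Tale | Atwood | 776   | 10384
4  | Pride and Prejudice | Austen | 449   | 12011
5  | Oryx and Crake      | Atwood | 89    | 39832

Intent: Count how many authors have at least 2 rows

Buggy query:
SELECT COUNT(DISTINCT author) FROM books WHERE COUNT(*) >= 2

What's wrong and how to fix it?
Bug: WHERE filters individual rows, not groups, so a group-level COUNT is invalid there

Fix: Group first with HAVING COUNT(*) >= 2, then COUNT the resulting groups

Corrected query:
SELECT COUNT(*) FROM (SELECT author FROM books GROUP BY author HAVING COUNT(*) >= 2)

Result:
COUNT(*)
--------
2       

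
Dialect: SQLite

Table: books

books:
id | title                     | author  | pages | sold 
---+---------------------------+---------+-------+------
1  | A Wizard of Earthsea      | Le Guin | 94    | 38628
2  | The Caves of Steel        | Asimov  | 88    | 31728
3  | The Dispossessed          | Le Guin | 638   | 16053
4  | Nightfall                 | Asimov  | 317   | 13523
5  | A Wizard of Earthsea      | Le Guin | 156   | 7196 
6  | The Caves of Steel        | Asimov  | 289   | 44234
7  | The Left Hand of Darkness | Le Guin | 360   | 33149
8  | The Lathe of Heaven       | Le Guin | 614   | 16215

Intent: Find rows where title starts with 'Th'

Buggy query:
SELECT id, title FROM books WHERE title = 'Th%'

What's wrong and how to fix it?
Bug: Wildcards only work with LIKE; '=' treats '%' as a literal character

Fix: Use LIKE for wildcard pattern matching

Corrected query:
SELECT id, title FROM books WHERE title LIKE 'Th%'

Result:
id | title                    
---+--------------------------
2  | The Caves of Steel       
3  | The Dispossessed         
6  | The Caves of Steel       
7  | The Left Hand of Darkness
8  | The Lathe of Heaven      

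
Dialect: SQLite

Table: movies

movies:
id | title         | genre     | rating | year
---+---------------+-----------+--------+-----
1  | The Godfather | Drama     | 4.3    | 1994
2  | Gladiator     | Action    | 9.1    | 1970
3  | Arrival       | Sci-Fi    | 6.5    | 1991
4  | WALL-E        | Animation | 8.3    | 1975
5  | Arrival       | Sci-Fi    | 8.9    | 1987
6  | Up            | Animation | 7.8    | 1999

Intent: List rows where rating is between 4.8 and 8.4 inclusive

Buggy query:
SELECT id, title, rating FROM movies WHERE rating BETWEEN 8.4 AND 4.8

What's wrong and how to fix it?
Bug: BETWEEN expects the lower bound first; with 8.4 AND 4.8 the range is empty

Fix: Swap the bounds so the smaller value comes first

Corrected query:
SELECT id, title, rating FROM movies WHERE rating BETWEEN 4.8 AND 8.4

Result:
id | title   | rating
---+---------+-------
3  | Arrival | 6.5   
4  | WALL-E  | 8.3   
6  | Up      | 7.8   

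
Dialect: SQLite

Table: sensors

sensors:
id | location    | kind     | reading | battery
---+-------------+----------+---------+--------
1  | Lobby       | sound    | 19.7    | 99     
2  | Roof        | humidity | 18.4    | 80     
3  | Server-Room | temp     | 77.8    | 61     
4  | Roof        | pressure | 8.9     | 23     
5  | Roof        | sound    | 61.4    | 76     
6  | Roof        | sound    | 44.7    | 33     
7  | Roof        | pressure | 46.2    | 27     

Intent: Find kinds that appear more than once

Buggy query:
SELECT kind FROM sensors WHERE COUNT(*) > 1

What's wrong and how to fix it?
Bug: COUNT(*) is an aggregate and cannot be used in WHERE

Fix: Group first, then use HAVING for the count condition

Corrected query:
SELECT kind FROM sensors GROUP BY kind HAVING COUNT(*) > 1

Result:
kind    
--------
pressure
sound   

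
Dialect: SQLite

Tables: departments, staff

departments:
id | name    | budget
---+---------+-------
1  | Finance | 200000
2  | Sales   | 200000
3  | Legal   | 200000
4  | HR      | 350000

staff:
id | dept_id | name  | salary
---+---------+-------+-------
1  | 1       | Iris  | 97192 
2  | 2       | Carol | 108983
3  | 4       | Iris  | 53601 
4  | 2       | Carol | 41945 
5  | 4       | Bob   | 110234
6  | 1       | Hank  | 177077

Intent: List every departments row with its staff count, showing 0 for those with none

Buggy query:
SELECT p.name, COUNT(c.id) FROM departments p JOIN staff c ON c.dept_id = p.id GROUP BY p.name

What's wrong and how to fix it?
Bug: INNER JOIN drops departments rows that have no matching staff rows

Fix: Switch to LEFT JOIN to retain unmatched parent rows

Corrected query:
SELECT p.name, COUNT(c.id) FROM departments p LEFT JOIN staff c ON c.dept_id = p.id GROUP BY p.name

Result:
name    | COUNT(c.id)
--------+------------
Finance | 2          
HR      | 2          
Legal   | 0          
Sales   | 2          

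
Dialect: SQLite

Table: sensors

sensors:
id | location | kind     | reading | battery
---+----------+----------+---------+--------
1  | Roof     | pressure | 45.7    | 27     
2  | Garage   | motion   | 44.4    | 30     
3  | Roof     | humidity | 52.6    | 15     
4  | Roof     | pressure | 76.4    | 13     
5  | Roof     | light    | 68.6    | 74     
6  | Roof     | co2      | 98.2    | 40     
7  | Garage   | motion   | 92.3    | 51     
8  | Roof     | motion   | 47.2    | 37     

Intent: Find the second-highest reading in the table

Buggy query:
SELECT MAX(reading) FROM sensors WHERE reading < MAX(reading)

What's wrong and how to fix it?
Bug: MAX(reading) on the right of the comparison is an aggregate-in-WHERE error

Fix: Compute the overall MAX in a subquery, then take MAX of rows below it

Corrected query:
SELECT MAX(reading) FROM sensors WHERE reading < (SELECT MAX(reading) FROM sensors)

Result:
MAX(reading)
------------
92.3        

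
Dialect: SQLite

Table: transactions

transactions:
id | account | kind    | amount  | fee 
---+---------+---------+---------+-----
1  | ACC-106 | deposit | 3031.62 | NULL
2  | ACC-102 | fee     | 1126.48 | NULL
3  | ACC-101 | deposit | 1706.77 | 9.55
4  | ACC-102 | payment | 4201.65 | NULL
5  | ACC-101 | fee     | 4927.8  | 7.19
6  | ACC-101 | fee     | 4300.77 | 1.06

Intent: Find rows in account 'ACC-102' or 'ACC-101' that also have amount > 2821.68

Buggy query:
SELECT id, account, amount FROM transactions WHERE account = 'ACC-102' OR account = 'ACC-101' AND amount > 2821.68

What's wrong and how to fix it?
Bug: Without parentheses, AND is evaluated before OR, so the amount filter only applies to the 'ACC-101' branch

Fix: Group the OR with parentheses (or use IN), then AND the threshold

Corrected query:
SELECT id, account, amount FROM transactions WHERE (account = 'ACC-102' OR account = 'ACC-101') AND amount > 2821.68

Result:
id | account | amount 
---+---------+--------
4  | ACC-102 | 4201.65
5  | ACC-101 | 4927.8 
6  | ACC-101 | 4300.77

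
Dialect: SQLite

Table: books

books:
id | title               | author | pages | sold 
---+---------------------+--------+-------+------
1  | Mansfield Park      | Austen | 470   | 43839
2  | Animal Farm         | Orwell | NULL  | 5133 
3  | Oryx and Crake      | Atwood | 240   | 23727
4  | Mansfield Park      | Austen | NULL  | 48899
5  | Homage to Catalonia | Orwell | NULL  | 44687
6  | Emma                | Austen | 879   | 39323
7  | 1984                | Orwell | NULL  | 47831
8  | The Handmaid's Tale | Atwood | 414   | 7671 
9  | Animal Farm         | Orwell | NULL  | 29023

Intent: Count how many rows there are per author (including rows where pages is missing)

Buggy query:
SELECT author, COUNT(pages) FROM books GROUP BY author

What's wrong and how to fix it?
Bug: COUNT(pages) skips NULLs, so groups with missing pages are undercounted

Fix: Use COUNT(*) to count all rows regardless of NULL

Corrected query:
SELECT author, COUNT(*) FROM books GROUP BY author

Result:
author | COUNT(*)
-------+---------
Atwood | 2       
Austen | 3       
Orwell | 4       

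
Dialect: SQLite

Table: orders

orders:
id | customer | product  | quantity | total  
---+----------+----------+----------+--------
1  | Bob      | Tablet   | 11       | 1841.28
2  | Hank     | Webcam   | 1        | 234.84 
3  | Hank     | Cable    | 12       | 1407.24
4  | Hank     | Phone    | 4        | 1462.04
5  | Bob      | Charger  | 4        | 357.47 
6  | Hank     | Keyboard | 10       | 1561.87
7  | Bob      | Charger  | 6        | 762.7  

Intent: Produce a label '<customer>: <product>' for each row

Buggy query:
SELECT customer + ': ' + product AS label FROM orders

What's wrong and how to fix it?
Bug: '+' is numeric addition; on text columns SQLite converts them to 0 instead of concatenating

Fix: Use the || operator for string concatenation

Corrected query:
SELECT customer || ': ' || product AS label FROM orders

Result:
label         
--------------
Bob: Tablet   
Hank: Webcam  
Hank: Cable   
Hank: Phone   
Bob: Charger  
Hank: Keyboard
Bob: Charger  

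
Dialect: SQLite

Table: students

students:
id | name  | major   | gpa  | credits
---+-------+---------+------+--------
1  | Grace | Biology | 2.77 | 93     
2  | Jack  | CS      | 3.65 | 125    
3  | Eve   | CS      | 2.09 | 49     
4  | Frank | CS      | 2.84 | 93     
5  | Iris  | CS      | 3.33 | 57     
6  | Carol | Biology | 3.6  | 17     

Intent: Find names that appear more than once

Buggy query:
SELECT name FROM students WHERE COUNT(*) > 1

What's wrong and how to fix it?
Bug: WHERE can't reference COUNT(*); aggregates are computed after WHERE

Fix: GROUP BY name, then filter groups with HAVING COUNT(*) > 1

Corrected query:
SELECT name FROM students GROUP BY name HAVING COUNT(*) > 1

Result:
(no rows)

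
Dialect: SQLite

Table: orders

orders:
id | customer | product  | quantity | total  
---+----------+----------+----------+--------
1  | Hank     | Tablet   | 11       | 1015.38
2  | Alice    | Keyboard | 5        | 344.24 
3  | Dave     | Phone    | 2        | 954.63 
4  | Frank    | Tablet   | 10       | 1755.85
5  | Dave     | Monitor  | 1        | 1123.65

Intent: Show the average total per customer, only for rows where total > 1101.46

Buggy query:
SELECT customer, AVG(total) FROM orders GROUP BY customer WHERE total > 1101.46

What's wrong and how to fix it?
Bug: Row-level WHERE must come before GROUP BY in the clause order

Fix: Move the WHERE clause before GROUP BY

Corrected query:
SELECT customer, AVG(total) FROM orders WHERE total > 1101.46 GROUP BY customer

Result:
customer | AVG(total)
---------+-----------
Dave     | 1123.65   
Frank    | 1755.85   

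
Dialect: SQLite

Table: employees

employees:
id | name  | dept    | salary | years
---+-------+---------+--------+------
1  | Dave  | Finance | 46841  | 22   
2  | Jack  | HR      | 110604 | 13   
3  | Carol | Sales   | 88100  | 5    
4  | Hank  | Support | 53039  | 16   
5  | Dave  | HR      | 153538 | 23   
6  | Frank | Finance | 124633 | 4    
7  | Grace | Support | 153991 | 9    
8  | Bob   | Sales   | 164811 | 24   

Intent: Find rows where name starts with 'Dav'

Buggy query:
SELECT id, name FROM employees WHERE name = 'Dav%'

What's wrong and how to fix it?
Bug: '=' compares the literal string including the % character; pattern matching needs LIKE

Fix: Use LIKE for wildcard pattern matching

Corrected query:
SELECT id, name FROM employees WHERE name LIKE 'Dav%'

Result:
id | name
---+-----
1  | Dave
5  | Dave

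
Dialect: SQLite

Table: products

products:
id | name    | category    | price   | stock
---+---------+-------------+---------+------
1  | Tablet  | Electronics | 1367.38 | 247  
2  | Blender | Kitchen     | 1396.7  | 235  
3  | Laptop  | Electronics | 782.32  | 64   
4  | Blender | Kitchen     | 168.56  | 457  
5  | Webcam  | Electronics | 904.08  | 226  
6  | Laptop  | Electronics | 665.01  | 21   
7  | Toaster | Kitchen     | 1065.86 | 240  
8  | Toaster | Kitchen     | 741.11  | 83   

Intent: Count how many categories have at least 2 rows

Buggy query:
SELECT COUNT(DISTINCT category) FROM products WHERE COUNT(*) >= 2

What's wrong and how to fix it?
Bug: WHERE filters individual rows, not groups, so a group-level COUNT is invalid there

Fix: Use a subquery that GROUPs and filters with HAVING, then count its rows

Corrected query:
SELECT COUNT(*) FROM (SELECT category FROM products GROUP BY category HAVING COUNT(*) >= 2)

Result:
COUNT(*)
--------
2       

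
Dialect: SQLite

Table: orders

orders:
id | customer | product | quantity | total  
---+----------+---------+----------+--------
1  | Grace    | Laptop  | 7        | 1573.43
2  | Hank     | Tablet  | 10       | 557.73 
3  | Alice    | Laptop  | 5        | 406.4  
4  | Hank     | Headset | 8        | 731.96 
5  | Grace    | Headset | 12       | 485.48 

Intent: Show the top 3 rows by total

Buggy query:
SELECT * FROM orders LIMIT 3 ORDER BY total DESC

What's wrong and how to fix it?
Bug: LIMIT must come after ORDER BY

Fix: Sort with ORDER BY, then apply LIMIT

Corrected query:
SELECT * FROM orders ORDER BY total DESC LIMIT 3

Result:
id | customer | product | quantity | total  
---+----------+---------+----------+--------
1  | Grace    | Laptop  | 7        | 1573.43
4  | Hank     | Headset | 8        | 731.96 
2  | Hank     | Tablet  | 10       | 557.73 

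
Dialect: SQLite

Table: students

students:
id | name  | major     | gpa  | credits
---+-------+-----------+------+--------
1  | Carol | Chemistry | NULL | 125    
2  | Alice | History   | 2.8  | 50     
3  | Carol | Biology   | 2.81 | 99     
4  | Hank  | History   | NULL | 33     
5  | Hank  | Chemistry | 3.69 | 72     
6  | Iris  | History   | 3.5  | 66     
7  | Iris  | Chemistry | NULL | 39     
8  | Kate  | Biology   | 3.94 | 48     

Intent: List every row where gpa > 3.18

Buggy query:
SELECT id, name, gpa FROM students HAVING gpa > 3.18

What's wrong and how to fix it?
Bug: HAVING filters the output of aggregation, but this query has no GROUP BY and no aggregate functions, so SQLite rejects it (HAVING clause on a non-aggregate query); the condition here is per row

Fix: Replace HAVING with WHERE since the condition applies to individual rows

Corrected query:
SELECT id, name, gpa FROM students WHERE gpa > 3.18

Result:
id | name | gpa 
---+------+-----
5  | Hank | 3.69
6  | Iris | 3.5 
8  | Kate | 3.94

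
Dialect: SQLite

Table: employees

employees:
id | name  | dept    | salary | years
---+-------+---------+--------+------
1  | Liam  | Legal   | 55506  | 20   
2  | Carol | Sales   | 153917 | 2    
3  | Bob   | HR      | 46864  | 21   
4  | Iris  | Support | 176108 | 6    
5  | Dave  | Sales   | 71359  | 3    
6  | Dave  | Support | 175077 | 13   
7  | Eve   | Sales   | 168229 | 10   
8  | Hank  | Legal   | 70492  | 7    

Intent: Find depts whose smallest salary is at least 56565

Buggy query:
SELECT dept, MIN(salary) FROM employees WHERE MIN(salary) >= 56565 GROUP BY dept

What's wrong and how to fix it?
Bug: Aggregates like MIN are computed per group after WHERE runs

Fix: Use HAVING for the per-group MIN condition

Corrected query:
SELECT dept, MIN(salary) FROM employees GROUP BY dept HAVING MIN(salary) >= 56565

Result:
dept    | MIN(salary)
--------+------------
Sales   | 71359      
Support | 175077     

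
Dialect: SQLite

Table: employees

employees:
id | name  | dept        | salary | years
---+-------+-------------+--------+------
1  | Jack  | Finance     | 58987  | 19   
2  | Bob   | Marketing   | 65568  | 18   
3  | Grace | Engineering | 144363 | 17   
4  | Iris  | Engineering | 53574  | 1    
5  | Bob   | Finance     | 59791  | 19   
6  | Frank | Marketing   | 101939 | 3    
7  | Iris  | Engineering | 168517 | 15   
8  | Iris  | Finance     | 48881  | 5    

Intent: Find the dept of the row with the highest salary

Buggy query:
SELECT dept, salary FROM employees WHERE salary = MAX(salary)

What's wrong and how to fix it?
Bug: MAX(salary) is an aggregate and cannot be used directly in WHERE

Fix: Use a subquery: WHERE salary = (SELECT MAX(salary) FROM employees)

Corrected query:
SELECT dept, salary FROM employees WHERE salary = (SELECT MAX(salary) FROM employees)

Result:
dept        | salary
------------+-------
Engineering | 168517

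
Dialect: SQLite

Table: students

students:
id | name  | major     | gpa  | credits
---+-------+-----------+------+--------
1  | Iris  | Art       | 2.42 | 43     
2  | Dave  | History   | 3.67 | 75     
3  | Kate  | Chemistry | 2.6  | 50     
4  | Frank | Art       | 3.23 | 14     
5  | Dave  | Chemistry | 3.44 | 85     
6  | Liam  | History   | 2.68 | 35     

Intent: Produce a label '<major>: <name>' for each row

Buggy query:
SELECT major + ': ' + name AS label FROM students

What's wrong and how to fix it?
Bug: '+' is numeric addition; on text columns SQLite converts them to 0 instead of concatenating

Fix: Use the || operator for string concatenation

Corrected query:
SELECT major || ': ' || name AS label FROM students

Result:
label          
---------------
Art: Iris      
History: Dave  
Chemistry: Kate
Art: Frank     
Chemistry: Dave
History: Liam  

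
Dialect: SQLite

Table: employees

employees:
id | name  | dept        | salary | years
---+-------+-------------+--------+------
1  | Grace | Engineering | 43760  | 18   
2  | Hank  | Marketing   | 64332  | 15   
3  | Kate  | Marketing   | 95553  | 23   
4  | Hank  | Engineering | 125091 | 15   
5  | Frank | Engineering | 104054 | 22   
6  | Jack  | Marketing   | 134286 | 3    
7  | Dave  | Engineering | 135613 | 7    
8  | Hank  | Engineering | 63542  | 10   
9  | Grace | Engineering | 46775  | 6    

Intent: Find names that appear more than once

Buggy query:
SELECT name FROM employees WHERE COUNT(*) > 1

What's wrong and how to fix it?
Bug: WHERE can't reference COUNT(*); aggregates are computed after WHERE

Fix: Group first, then use HAVING for the count condition

Corrected query:
SELECT name FROM employees GROUP BY name HAVING COUNT(*) > 1

Result:
name 
-----
Grace
Hank 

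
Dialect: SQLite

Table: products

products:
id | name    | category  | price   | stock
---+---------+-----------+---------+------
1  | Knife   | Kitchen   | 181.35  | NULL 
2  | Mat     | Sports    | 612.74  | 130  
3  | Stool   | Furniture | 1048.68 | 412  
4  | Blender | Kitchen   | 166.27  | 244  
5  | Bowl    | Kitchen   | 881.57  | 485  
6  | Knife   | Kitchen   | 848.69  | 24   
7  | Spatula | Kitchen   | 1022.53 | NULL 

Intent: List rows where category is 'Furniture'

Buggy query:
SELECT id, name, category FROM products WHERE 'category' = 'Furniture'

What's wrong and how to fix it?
Bug: Single quotes denote string literals in SQL; the column name is being compared as a constant string

Fix: Reference the column as category without single quotes

Corrected query:
SELECT id, name, category FROM products WHERE category = 'Furniture'

Result:
id | name  | category 
---+-------+----------
3  | Stool | Furniture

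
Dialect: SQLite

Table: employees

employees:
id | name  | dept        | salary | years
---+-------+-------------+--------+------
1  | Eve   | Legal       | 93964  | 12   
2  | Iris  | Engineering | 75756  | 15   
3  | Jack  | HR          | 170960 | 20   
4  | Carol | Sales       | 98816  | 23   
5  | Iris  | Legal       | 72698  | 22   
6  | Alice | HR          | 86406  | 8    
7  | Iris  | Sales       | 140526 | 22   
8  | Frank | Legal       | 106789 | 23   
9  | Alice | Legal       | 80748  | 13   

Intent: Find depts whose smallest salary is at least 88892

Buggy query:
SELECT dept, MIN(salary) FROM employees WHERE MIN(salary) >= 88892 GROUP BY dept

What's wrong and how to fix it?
Bug: MIN() in WHERE is a misuse of aggregate

Fix: Use HAVING for the per-group MIN condition

Corrected query:
SELECT dept, MIN(salary) FROM employees GROUP BY dept HAVING MIN(salary) >= 88892

Result:
dept  | MIN(salary)
------+------------
Sales | 98816      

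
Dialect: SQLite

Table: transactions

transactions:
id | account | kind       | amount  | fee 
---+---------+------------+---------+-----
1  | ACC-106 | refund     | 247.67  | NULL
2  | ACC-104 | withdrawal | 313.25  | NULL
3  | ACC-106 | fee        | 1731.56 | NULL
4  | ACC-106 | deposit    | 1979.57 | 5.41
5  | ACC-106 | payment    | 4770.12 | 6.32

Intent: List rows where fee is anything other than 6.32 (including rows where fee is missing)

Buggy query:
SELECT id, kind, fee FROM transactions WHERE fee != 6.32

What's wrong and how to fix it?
Bug: 'fee != 6.32' is unknown when fee is NULL, so NULL rows are silently excluded

Fix: Handle NULL separately with IS NULL alongside the inequality

Corrected query:
SELECT id, kind, fee FROM transactions WHERE fee != 6.32 OR fee IS NULL

Result:
id | kind       | fee 
---+------------+-----
1  | refund     | NULL
2  | withdrawal | NULL
3  | fee        | NULL
4  | deposit    | 5.41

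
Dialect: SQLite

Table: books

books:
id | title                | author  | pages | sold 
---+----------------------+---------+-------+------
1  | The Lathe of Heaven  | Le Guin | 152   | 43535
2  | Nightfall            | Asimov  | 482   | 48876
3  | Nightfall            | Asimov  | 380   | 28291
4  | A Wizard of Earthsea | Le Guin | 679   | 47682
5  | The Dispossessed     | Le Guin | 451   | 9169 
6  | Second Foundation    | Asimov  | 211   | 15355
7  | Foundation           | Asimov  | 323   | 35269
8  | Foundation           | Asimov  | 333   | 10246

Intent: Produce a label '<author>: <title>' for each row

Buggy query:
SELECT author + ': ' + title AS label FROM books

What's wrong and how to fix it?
Bug: '+' is numeric addition; on text columns SQLite converts them to 0 instead of concatenating

Fix: Replace + with || to concatenate text

Corrected query:
SELECT author || ': ' || title AS label FROM books

Result:
label                        
-----------------------------
Le Guin: The Lathe of Heaven 
Asimov: Nightfall            
Asimov: Nightfall            
Le Guin: A Wizard of Earthsea
Le Guin: The Dispossessed    
Asimov: Second Foundation    
Asimov: Foundation           
Asimov: Foundation           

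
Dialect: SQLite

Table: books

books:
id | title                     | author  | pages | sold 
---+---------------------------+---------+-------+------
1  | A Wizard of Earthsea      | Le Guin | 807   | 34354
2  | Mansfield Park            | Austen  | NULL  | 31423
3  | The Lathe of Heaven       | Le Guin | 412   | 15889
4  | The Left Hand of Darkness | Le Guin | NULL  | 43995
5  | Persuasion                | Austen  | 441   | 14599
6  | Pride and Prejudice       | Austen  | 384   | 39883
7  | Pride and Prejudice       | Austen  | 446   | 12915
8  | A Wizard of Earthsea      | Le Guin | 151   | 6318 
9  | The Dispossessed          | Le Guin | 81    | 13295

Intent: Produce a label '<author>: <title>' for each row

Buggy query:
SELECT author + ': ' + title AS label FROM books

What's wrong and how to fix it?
Bug: SQLite uses || for string concatenation; + coerces text to numbers (yielding 0)

Fix: Replace + with || to concatenate text

Corrected query:
SELECT author || ': ' || title AS label FROM books

Result:
label                             
----------------------------------
Le Guin: A Wizard of Earthsea     
Austen: Mansfield Park            
Le Guin: The Lathe of Heaven      
Le Guin: The Left Hand of Darkness
Austen: Persuasion                
Austen: Pride and Prejudice       
Austen: Pride and Prejudice       
Le Guin: A Wizard of Earthsea     
Le Guin: The Dispossessed         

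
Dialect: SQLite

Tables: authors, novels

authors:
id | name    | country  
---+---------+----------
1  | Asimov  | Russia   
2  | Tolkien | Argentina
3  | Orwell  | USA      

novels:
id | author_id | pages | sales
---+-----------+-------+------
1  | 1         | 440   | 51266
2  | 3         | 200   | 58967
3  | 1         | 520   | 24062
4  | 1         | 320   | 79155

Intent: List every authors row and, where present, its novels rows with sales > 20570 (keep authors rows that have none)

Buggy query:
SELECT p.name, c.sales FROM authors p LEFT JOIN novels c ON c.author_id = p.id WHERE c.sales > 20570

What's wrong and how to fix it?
Bug: Filtering c.sales in WHERE discards the NULL rows produced by LEFT JOIN, turning it into an inner join

Fix: Put 'c.sales > 20570' in the JOIN's ON clause instead of WHERE

Corrected query:
SELECT p.name, c.sales FROM authors p LEFT JOIN novels c ON c.author_id = p.id AND c.sales > 20570

Result:
name    | sales
--------+------
Asimov  | 24062
Asimov  | 51266
Asimov  | 79155
Tolkien | NULL 
Orwell  | 58967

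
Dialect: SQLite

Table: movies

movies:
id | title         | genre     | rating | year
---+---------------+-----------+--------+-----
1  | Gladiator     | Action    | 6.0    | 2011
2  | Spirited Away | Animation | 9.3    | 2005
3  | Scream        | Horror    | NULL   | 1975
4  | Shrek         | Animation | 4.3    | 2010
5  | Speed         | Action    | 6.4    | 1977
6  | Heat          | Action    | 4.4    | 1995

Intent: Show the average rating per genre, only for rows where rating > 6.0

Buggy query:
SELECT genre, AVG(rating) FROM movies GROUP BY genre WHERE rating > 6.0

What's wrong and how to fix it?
Bug: WHERE cannot follow GROUP BY

Fix: Move the WHERE clause before GROUP BY

Corrected query:
SELECT genre, AVG(rating) FROM movies WHERE rating > 6.0 GROUP BY genre

Result:
genre     | AVG(rating)
----------+------------
Action    | 6.4        
Animation | 9.3        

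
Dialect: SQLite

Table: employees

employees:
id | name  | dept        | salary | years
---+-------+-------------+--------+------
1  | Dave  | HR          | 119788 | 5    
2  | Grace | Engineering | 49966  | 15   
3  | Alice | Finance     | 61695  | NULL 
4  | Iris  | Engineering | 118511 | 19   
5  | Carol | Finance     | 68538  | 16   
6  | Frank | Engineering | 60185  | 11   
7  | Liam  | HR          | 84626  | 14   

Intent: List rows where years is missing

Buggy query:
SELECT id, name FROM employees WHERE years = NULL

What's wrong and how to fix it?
Bug: '= NULL' is always unknown in SQL three-valued logic, so no rows match

Fix: Use IS NULL to test for NULL

Corrected query:
SELECT id, name FROM employees WHERE years IS NULL

Result:
id | name 
---+------
3  | Alice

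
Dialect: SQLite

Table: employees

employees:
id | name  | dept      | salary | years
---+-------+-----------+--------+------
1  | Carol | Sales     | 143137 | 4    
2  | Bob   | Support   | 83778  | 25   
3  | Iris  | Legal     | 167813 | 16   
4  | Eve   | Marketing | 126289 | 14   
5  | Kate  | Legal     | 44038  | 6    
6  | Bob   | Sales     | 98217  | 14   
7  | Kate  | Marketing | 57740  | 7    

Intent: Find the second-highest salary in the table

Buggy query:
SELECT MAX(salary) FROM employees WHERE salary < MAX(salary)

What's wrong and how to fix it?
Bug: The inner MAX is an aggregate inside WHERE, which is not allowed

Fix: Compute the overall MAX in a subquery, then take MAX of rows below it

Corrected query:
SELECT MAX(salary) FROM employees WHERE salary < (SELECT MAX(salary) FROM employees)

Result:
MAX(salary)
-----------
143137     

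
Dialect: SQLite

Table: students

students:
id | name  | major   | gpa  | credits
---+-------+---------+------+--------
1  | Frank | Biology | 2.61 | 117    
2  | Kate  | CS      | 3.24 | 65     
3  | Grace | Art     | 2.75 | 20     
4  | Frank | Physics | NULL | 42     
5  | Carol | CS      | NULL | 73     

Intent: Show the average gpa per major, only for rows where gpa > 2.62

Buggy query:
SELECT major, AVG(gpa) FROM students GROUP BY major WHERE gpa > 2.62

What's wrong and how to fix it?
Bug: WHERE cannot follow GROUP BY

Fix: Place WHERE between FROM and GROUP BY

Corrected query:
SELECT major, AVG(gpa) FROM students WHERE gpa > 2.62 GROUP BY major

Result:
major | AVG(gpa)
------+---------
Art   | 2.75    
CS    | 3.24    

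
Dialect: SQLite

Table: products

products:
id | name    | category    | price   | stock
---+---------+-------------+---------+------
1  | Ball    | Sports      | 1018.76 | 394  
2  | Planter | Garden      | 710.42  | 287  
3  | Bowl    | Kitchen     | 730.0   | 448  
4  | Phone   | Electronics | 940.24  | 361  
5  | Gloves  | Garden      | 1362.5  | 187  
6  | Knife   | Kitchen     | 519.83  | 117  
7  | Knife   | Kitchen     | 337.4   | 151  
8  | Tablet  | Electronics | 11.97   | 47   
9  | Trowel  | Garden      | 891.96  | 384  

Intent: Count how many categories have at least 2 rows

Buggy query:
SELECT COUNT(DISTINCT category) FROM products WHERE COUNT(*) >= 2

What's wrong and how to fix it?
Bug: COUNT(*) cannot appear in WHERE; the per-group count doesn't exist yet

Fix: Group first with HAVING COUNT(*) >= 2, then COUNT the resulting groups

Corrected query:
SELECT COUNT(*) FROM (SELECT category FROM products GROUP BY category HAVING COUNT(*) >= 2)

Result:
COUNT(*)
--------
3       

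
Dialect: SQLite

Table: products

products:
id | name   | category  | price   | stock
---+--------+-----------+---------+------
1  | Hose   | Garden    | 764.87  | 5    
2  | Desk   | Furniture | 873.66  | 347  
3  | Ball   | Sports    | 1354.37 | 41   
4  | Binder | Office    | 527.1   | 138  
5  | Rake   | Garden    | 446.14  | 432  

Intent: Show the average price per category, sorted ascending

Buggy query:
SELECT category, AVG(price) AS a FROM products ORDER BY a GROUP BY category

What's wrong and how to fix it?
Bug: GROUP BY must precede ORDER BY

Fix: Reorder: SELECT … FROM … GROUP BY … ORDER BY …

Corrected query:
SELECT category, AVG(price) AS a FROM products GROUP BY category ORDER BY a

Result:
category  | a      
----------+--------
Office    | 527.1  
Garden    | 605.505
Furniture | 873.66 
Sports    | 1354.37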